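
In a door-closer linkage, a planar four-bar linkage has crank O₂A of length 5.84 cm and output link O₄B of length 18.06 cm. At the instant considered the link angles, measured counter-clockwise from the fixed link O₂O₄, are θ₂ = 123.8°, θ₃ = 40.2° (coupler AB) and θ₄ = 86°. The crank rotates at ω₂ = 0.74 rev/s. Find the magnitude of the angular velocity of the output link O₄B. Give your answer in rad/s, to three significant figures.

2.08

ω₂ = 4.65 rad/s (from 0.74 rev/s).
Differentiating the loop-closure r₂e^{iθ₂}+r₃e^{iθ₃}=r₁+r₄e^{iθ₄} gives r₂ω₂e^{iθ₂}+r₃ω₃e^{iθ₃}=r₄ω₄e^{iθ₄}.
Eliminating the other unknown: ω₄ = r₂ω₂ sin(θ₂−θ₃) / [r₄ sin(θ₄−θ₃)].
Numerator sine = +0.99377; denominator sine = +0.71691.
Result = 0.0584·4.65·(+0.99377) / (0.1806·(+0.71691)) = +2.0841 rad/s; magnitude 2.0841 rad/s.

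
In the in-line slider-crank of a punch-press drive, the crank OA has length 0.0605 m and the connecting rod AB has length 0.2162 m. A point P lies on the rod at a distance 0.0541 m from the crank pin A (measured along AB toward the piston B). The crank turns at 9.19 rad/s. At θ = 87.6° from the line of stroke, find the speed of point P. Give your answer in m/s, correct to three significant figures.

0.557

ω = 9.19 rad/s.  Crank-pin speed |V_A| = rω = 0.55599 m/s, perpendicular to OA.
Rod angle: sinφ = −(r/L) sinθ ⇒ φ = -16.236°; ω_rod = −rω cosθ/√(L²−r²sin²θ) = -0.11216 rad/s.
V_P = V_A + ω_rod × AP, with AP = 0.0541 m along the rod.
Components: V_Px = −rω sinθ − a·ω_rod·sinφ = -0.5572 m/s;  V_Py = rω cosθ + a·ω_rod·cosφ = +0.017457 m/s.
|V_P| = √(V_Px² + V_Py²) = 0.55748 m/s.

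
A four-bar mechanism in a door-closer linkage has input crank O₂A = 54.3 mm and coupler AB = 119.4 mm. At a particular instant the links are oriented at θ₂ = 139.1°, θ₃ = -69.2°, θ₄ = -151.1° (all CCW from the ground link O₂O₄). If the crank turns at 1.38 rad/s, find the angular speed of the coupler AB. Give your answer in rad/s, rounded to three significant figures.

0.595

ω₂ = 1.38 rad/s
Differentiating the loop-closure r₂e^{iθ₂}+r₃e^{iθ₃}=r₁+r₄e^{iθ₄} gives r₂ω₂e^{iθ₂}+r₃ω₃e^{iθ₃}=r₄ω₄e^{iθ₄}.
Eliminating the other unknown: ω₃ = r₂ω₂ sin(θ₄−θ₂) / [r₃ sin(θ₃−θ₄)].
Numerator sine = +0.93849; denominator sine = +0.99002.
Result = 0.0543·1.38·(+0.93849) / (0.1194·(+0.99002)) = +0.59492 rad/s; magnitude 0.59492 rad/s.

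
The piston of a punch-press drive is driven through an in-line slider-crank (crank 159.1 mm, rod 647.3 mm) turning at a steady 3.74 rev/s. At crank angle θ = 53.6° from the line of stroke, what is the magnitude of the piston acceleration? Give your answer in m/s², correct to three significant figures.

ω = 2π·3.74 = 23.5 rad/s
x(θ) = r cosθ + √(L² − r² sin²θ); with ω constant, a = ω²·d²x/dθ².
d²x/dθ² = −r cosθ − r²(cos2θ)/√u − r⁴ sin²2θ/(4u^{3/2}),  u = L² − r² sin²θ = 0.402598 m².
Substituting r = 0.1591 m, L = 0.6473 m, θ = 53.6°: d²x/dθ² = -0.083188 m.
a = ω²·d²x/dθ² = (23.5)²·(-0.083188) = -45.937 m/s²;  |a| = 45.937 m/s².

45.9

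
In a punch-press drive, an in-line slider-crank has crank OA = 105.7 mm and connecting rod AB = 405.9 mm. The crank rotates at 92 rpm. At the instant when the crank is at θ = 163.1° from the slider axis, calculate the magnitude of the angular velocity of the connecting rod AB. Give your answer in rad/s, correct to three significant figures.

2.41

ω = 9.634 rad/s (converted from 92 rpm).
The rod makes angle φ with the slider axis where L sinφ = r sinθ; differentiating, L cosφ·φ̇ = r ω cosθ.
L cosφ = √(L² − r² sin²θ) = 0.40474 m.
|ω_rod| = r ω |cosθ| / √(L² − r² sin²θ) = 0.1057·9.634·0.95681/0.40474 = 2.4074 rad/s.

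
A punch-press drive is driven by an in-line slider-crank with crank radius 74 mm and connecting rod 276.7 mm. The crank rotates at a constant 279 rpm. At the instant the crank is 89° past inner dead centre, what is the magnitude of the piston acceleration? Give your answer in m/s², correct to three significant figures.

16.4

ω = 2π·279/60 = 29.22 rad/s
x(θ) = r cosθ + √(L² − r² sin²θ); with ω constant, a = ω²·d²x/dθ².
d²x/dθ² = −r cosθ − r²(cos2θ)/√u − r⁴ sin²2θ/(4u^{3/2}),  u = L² − r² sin²θ = 0.0710886 m².
Substituting r = 0.074 m, L = 0.2767 m, θ = 89°: d²x/dθ² = +0.019234 m.
a = ω²·d²x/dθ² = (29.22)²·(+0.019234) = +16.418 m/s²;  |a| = 16.418 m/s².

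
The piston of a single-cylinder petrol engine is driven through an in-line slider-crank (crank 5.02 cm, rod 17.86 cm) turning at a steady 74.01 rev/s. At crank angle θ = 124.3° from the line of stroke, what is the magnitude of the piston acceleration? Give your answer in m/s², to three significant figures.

7210

ω = 2π·74 = 465 rad/s
x(θ) = r cosθ + √(L² − r² sin²θ); with ω constant, a = ω²·d²x/dθ².
d²x/dθ² = −r cosθ − r²(cos2θ)/√u − r⁴ sin²2θ/(4u^{3/2}),  u = L² − r² sin²θ = 0.0301782 m².
Substituting r = 0.0502 m, L = 0.1786 m, θ = 124.3°: d²x/dθ² = +0.03332 m.
a = ω²·d²x/dθ² = (465)²·(+0.03332) = +7205.1 m/s²;  |a| = 7205.1 m/s².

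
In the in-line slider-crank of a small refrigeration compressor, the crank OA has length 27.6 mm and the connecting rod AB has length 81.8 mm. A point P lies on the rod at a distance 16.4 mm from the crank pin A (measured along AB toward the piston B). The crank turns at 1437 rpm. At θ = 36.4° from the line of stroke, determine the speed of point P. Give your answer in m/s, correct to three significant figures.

3.73

ω = 150.5 rad/s.  Crank-pin speed |V_A| = rω = 4.1533 m/s, perpendicular to OA.
Rod angle: sinφ = −(r/L) sinθ ⇒ φ = -11.550°; ω_rod = −rω cosθ/√(L²−r²sin²θ) = -41.712 rad/s.
V_P = V_A + ω_rod × AP, with AP = 0.0164 m along the rod.
Components: V_Px = −rω sinθ − a·ω_rod·sinφ = -2.6016 m/s;  V_Py = rω cosθ + a·ω_rod·cosφ = +2.6727 m/s.
|V_P| = √(V_Px² + V_Py²) = 3.7299 m/s.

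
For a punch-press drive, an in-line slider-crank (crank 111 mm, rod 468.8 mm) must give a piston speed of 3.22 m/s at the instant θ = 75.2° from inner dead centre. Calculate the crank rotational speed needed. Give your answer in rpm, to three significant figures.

270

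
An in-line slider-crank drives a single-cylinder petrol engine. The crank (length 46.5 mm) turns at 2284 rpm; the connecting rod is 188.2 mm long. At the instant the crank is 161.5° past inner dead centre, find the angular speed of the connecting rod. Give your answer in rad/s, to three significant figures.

ω = 239.2 rad/s (converted from 2284 rpm).
The rod makes angle φ with the slider axis where L sinφ = r sinθ; differentiating, L cosφ·φ̇ = r ω cosθ.
L cosφ = √(L² − r² sin²θ) = 0.18762 m.
|ω_rod| = r ω |cosθ| / √(L² − r² sin²θ) = 0.0465·239.2·0.94832/0.18762 = 56.215 rad/s.

56.2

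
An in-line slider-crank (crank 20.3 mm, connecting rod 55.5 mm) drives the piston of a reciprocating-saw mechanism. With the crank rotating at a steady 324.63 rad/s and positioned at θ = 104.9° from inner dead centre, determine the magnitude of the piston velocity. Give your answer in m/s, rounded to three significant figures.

5.73

ω = 324.6 rad/s
For an in-line slider-crank, x = r cosθ + √(L² − r² sin²θ), so v = −rω sinθ·[1 + r cosθ/√(L² − r² sin²θ)].
With r = 0.0203 m, L = 0.0555 m, θ = 104.9°: √(L² − r² sin²θ) = 0.051917 m.
v = −0.0203·324.6·0.96638·[1 + 0.0203·-0.25713/0.051917] = -5.7281 m/s.
|v| = 5.7281 m/s.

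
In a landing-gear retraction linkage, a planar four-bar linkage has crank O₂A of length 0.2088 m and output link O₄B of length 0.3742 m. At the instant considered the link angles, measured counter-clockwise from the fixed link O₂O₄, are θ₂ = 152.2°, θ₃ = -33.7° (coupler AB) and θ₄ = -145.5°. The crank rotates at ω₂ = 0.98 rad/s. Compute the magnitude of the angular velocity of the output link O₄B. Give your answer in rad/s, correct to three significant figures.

ω₂ = 0.98 rad/s
Differentiating the loop-closure r₂e^{iθ₂}+r₃e^{iθ₃}=r₁+r₄e^{iθ₄} gives r₂ω₂e^{iθ₂}+r₃ω₃e^{iθ₃}=r₄ω₄e^{iθ₄}.
Eliminating the other unknown: ω₄ = r₂ω₂ sin(θ₂−θ₃) / [r₄ sin(θ₄−θ₃)].
Numerator sine = -0.10279; denominator sine = -0.92849.
Result = 0.2088·0.98·(-0.10279) / (0.3742·(-0.92849)) = +0.06054 rad/s; magnitude 0.06054 rad/s.

0.0605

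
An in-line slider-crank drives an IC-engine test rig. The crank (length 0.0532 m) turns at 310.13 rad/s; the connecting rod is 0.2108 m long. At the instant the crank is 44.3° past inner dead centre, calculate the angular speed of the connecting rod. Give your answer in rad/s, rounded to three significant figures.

56.9

ω = 310.1 rad/s
The rod makes angle φ with the slider axis where L sinφ = r sinθ; differentiating, L cosφ·φ̇ = r ω cosθ.
L cosφ = √(L² − r² sin²θ) = 0.2075 m.
|ω_rod| = r ω |cosθ| / √(L² − r² sin²θ) = 0.0532·310.1·0.71569/0.2075 = 56.907 rad/s.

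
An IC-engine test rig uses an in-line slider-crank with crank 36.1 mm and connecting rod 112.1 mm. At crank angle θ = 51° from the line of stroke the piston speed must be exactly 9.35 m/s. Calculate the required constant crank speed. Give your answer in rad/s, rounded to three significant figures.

For an in-line slider-crank, |v_piston| = rω|sinθ|·[1 + r cosθ/√(L² − r² sin²θ)].
With r = 0.0361 m, L = 0.1121 m, θ = 51°: the bracketed kinematic factor |dx/dθ| = 0.033928 m.
ω = v/|dx/dθ| = 9.35/0.033928 = 275.59 rad/s.

276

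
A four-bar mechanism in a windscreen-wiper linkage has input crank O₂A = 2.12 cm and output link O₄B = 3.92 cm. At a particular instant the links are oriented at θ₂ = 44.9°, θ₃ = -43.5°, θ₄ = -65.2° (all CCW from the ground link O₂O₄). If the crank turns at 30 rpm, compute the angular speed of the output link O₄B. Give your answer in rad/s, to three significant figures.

4.59

ω₂ = 3.142 rad/s (from 30 rpm).
Differentiating the loop-closure r₂e^{iθ₂}+r₃e^{iθ₃}=r₁+r₄e^{iθ₄} gives r₂ω₂e^{iθ₂}+r₃ω₃e^{iθ₃}=r₄ω₄e^{iθ₄}.
Eliminating the other unknown: ω₄ = r₂ω₂ sin(θ₂−θ₃) / [r₄ sin(θ₄−θ₃)].
Numerator sine = +0.99961; denominator sine = -0.36975.
Result = 0.0212·3.142·(+0.99961) / (0.0392·(-0.36975)) = -4.5933 rad/s; magnitude 4.5933 rad/s.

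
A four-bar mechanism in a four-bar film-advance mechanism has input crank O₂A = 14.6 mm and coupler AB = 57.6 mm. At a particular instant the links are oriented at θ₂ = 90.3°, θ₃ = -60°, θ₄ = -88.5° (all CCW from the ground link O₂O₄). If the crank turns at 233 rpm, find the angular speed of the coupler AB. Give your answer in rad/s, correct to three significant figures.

ω₂ = 24.4 rad/s (from 233 rpm).
Differentiating the loop-closure r₂e^{iθ₂}+r₃e^{iθ₃}=r₁+r₄e^{iθ₄} gives r₂ω₂e^{iθ₂}+r₃ω₃e^{iθ₃}=r₄ω₄e^{iθ₄}.
Eliminating the other unknown: ω₃ = r₂ω₂ sin(θ₄−θ₂) / [r₃ sin(θ₃−θ₄)].
Numerator sine = -0.02094; denominator sine = +0.47716.
Result = 0.0146·24.4·(-0.02094) / (0.0576·(+0.47716)) = -0.27144 rad/s; magnitude 0.27144 rad/s.

0.271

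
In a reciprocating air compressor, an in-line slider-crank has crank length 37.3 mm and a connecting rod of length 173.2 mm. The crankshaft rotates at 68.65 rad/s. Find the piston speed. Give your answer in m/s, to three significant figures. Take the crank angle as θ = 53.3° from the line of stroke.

ω = 68.65 rad/s
For an in-line slider-crank, x = r cosθ + √(L² − r² sin²θ), so v = −rω sinθ·[1 + r cosθ/√(L² − r² sin²θ)].
With r = 0.0373 m, L = 0.1732 m, θ = 53.3°: √(L² − r² sin²θ) = 0.1706 m.
v = −0.0373·68.65·0.80178·[1 + 0.0373·0.59763/0.1706] = -2.3213 m/s.
|v| = 2.3213 m/s.

2.32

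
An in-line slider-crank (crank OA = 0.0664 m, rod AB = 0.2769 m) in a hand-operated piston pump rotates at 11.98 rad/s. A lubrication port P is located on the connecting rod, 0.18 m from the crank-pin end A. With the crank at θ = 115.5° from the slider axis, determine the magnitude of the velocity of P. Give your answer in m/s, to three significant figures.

ω = 11.98 rad/s.  Crank-pin speed |V_A| = rω = 0.79547 m/s, perpendicular to OA.
Rod angle: sinφ = −(r/L) sinθ ⇒ φ = -12.500°; ω_rod = −rω cosθ/√(L²−r²sin²θ) = +1.2668 rad/s.
V_P = V_A + ω_rod × AP, with AP = 0.18 m along the rod.
Components: V_Px = −rω sinθ − a·ω_rod·sinφ = -0.66863 m/s;  V_Py = rω cosθ + a·ω_rod·cosφ = -0.11984 m/s.
|V_P| = √(V_Px² + V_Py²) = 0.67928 m/s.

0.679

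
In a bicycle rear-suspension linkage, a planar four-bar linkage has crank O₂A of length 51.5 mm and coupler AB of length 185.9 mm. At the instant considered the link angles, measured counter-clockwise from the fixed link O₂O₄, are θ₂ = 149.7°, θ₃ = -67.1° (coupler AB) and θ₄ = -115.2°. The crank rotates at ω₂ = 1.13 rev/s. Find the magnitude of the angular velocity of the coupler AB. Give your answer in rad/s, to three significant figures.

ω₂ = 7.1 rad/s (from 1.13 rev/s).
Differentiating the loop-closure r₂e^{iθ₂}+r₃e^{iθ₃}=r₁+r₄e^{iθ₄} gives r₂ω₂e^{iθ₂}+r₃ω₃e^{iθ₃}=r₄ω₄e^{iθ₄}.
Eliminating the other unknown: ω₃ = r₂ω₂ sin(θ₄−θ₂) / [r₃ sin(θ₃−θ₄)].
Numerator sine = +0.99604; denominator sine = +0.74431.
Result = 0.0515·7.1·(+0.99604) / (0.1859·(+0.74431)) = +2.6321 rad/s; magnitude 2.6321 rad/s.

2.63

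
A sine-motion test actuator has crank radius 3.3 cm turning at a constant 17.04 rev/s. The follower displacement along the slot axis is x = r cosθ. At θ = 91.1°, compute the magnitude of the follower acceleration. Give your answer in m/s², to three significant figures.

7.26

ω = 107.1 rad/s (from 17.04 rev/s).
x = r cosθ ⇒ ẍ = −rω² cosθ (ω constant).
|a| = rω²|cosθ| = 0.033·(107.1)²·|cos 91.1°| = 7.262 m/s².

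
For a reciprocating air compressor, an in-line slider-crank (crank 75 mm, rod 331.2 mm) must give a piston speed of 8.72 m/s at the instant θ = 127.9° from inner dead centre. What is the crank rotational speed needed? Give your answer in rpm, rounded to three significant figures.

1640

For an in-line slider-crank, |v_piston| = rω|sinθ|·[1 + r cosθ/√(L² − r² sin²θ)].
With r = 0.075 m, L = 0.3312 m, θ = 127.9°: the bracketed kinematic factor |dx/dθ| = 0.050814 m.
ω = v/|dx/dθ| = 8.72/0.050814 = 171.61 rad/s.
N = 60ω/(2π) = 1638.7 rpm.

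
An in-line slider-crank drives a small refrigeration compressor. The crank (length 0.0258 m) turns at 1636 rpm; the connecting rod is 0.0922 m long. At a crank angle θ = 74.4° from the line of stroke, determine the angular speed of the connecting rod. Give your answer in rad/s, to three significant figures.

ω = 171.3 rad/s (converted from 1636 rpm).
The rod makes angle φ with the slider axis where L sinφ = r sinθ; differentiating, L cosφ·φ̇ = r ω cosθ.
L cosφ = √(L² − r² sin²θ) = 0.088788 m.
|ω_rod| = r ω |cosθ| / √(L² − r² sin²θ) = 0.0258·171.3·0.26892/0.088788 = 13.387 rad/s.

13.4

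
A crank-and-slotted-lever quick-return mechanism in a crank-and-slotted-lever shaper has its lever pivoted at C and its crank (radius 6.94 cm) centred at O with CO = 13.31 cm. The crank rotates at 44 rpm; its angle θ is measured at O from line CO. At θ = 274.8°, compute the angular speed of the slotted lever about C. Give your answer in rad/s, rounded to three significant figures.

1.07

ω = 4.608 rad/s (from 44 rpm).
Crank pin A relative to C: A = (d + r cosθ, r sinθ); lever angle φ = atan2(r sinθ, d + r cosθ).
Differentiating tanφ: φ̇ = rω(d cosθ + r)/(d² + r² + 2dr cosθ).
d² + r² + 2dr cosθ = |CA|² = 0.0240779 m²;  d cosθ + r = +0.080538 m.
|ω_lever| = |0.0694·4.608·+0.080538| / 0.0240779 = 1.0696 rad/s.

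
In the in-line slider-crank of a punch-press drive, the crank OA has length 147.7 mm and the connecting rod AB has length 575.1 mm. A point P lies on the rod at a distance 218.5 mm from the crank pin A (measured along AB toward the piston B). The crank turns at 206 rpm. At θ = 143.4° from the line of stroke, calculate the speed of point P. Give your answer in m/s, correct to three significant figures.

2.36

ω = 21.57 rad/s.  Crank-pin speed |V_A| = rω = 3.1862 m/s, perpendicular to OA.
Rod angle: sinφ = −(r/L) sinθ ⇒ φ = -8.808°; ω_rod = −rω cosθ/√(L²−r²sin²θ) = +4.5009 rad/s.
V_P = V_A + ω_rod × AP, with AP = 0.2185 m along the rod.
Components: V_Px = −rω sinθ − a·ω_rod·sinφ = -1.7491 m/s;  V_Py = rω cosθ + a·ω_rod·cosφ = -1.5861 m/s.
|V_P| = √(V_Px² + V_Py²) = 2.3612 m/s.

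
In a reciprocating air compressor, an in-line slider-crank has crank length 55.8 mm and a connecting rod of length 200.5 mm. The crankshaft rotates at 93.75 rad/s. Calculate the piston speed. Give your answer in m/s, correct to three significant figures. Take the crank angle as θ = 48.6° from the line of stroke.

4.66

ω = 93.75 rad/s
For an in-line slider-crank, x = r cosθ + √(L² − r² sin²θ), so v = −rω sinθ·[1 + r cosθ/√(L² − r² sin²θ)].
With r = 0.0558 m, L = 0.2005 m, θ = 48.6°: √(L² − r² sin²θ) = 0.19608 m.
v = −0.0558·93.75·0.75011·[1 + 0.0558·0.66131/0.19608] = -4.6625 m/s.
|v| = 4.6625 m/s.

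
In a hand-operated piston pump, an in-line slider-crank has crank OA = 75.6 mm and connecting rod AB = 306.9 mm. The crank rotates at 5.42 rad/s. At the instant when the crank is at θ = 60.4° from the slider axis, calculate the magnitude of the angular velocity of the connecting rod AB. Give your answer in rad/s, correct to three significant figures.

ω = 5.42 rad/s
The rod makes angle φ with the slider axis where L sinφ = r sinθ; differentiating, L cosφ·φ̇ = r ω cosθ.
L cosφ = √(L² − r² sin²θ) = 0.29978 m.
|ω_rod| = r ω |cosθ| / √(L² − r² sin²θ) = 0.0756·5.42·0.49394/0.29978 = 0.67515 rad/s.

0.675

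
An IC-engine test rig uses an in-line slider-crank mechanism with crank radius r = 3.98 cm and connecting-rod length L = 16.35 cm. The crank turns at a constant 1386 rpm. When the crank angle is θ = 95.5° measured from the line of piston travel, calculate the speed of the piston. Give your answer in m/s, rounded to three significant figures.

5.61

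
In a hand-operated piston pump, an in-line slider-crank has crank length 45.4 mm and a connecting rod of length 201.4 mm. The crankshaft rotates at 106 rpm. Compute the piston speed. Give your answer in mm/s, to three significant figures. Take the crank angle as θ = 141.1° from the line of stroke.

260

ω = 2π·106/60 = 11.1 rad/s
For an in-line slider-crank, x = r cosθ + √(L² − r² sin²θ), so v = −rω sinθ·[1 + r cosθ/√(L² − r² sin²θ)].
With r = 0.0454 m, L = 0.2014 m, θ = 141.1°: √(L² − r² sin²θ) = 0.19937 m.
v = −0.0454·11.1·0.62796·[1 + 0.0454·-0.77824/0.19937] = -0.26038 m/s.
|v| = 0.26038 m/s = 260.38 mm/s.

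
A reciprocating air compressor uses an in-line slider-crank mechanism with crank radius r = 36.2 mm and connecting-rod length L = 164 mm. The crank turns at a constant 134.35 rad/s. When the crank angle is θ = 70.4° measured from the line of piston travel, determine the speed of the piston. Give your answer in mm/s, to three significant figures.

4930

ω = 134.3 rad/s
For an in-line slider-crank, x = r cosθ + √(L² − r² sin²θ), so v = −rω sinθ·[1 + r cosθ/√(L² − r² sin²θ)].
With r = 0.0362 m, L = 0.164 m, θ = 70.4°: √(L² − r² sin²θ) = 0.16042 m.
v = −0.0362·134.3·0.94206·[1 + 0.0362·0.33545/0.16042] = -4.9285 m/s.
|v| = 4.9285 m/s = 4928.5 mm/s.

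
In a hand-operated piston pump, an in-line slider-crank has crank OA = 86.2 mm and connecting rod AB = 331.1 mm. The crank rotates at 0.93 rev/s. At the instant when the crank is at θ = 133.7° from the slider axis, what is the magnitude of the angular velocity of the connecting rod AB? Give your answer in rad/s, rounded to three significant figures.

1.07

ω = 5.843 rad/s (converted from 0.93 rev/s).
The rod makes angle φ with the slider axis where L sinφ = r sinθ; differentiating, L cosφ·φ̇ = r ω cosθ.
L cosφ = √(L² − r² sin²θ) = 0.32518 m.
|ω_rod| = r ω |cosθ| / √(L² − r² sin²θ) = 0.0862·5.843·0.69088/0.32518 = 1.0702 rad/s.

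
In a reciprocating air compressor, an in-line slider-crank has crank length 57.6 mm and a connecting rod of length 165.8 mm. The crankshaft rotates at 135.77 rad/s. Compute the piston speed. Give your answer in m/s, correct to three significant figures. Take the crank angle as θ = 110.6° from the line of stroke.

ω = 135.8 rad/s
For an in-line slider-crank, x = r cosθ + √(L² − r² sin²θ), so v = −rω sinθ·[1 + r cosθ/√(L² − r² sin²θ)].
With r = 0.0576 m, L = 0.1658 m, θ = 110.6°: √(L² − r² sin²θ) = 0.15679 m.
v = −0.0576·135.8·0.93606·[1 + 0.0576·-0.35184/0.15679] = -6.3741 m/s.
|v| = 6.3741 m/s.

6.37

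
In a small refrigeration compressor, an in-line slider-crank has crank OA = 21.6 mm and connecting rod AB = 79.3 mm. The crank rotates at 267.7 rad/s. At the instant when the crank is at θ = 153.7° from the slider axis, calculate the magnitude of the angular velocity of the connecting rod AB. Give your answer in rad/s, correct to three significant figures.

ω = 267.7 rad/s
The rod makes angle φ with the slider axis where L sinφ = r sinθ; differentiating, L cosφ·φ̇ = r ω cosθ.
L cosφ = √(L² − r² sin²θ) = 0.07872 m.
|ω_rod| = r ω |cosθ| / √(L² − r² sin²θ) = 0.0216·267.7·0.89649/0.07872 = 65.85 rad/s.

65.9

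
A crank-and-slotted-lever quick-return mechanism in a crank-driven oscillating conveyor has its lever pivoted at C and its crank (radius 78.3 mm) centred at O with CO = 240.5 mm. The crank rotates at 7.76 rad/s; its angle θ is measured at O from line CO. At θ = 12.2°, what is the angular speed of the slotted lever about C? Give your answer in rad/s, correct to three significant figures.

ω = 7.76 rad/s
Crank pin A relative to C: A = (d + r cosθ, r sinθ); lever angle φ = atan2(r sinθ, d + r cosθ).
Differentiating tanφ: φ̇ = rω(d cosθ + r)/(d² + r² + 2dr cosθ).
d² + r² + 2dr cosθ = |CA|² = 0.100783 m²;  d cosθ + r = +0.31337 m.
|ω_lever| = |0.0783·7.76·+0.31337| / 0.100783 = 1.8893 rad/s.

1.89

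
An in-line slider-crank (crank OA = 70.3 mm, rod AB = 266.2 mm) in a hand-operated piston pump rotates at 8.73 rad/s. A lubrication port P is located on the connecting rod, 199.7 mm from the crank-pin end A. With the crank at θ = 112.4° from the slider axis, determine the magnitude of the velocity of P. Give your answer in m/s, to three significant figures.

ω = 8.73 rad/s.  Crank-pin speed |V_A| = rω = 0.61372 m/s, perpendicular to OA.
Rod angle: sinφ = −(r/L) sinθ ⇒ φ = -14.132°; ω_rod = −rω cosθ/√(L²−r²sin²θ) = +0.90597 rad/s.
V_P = V_A + ω_rod × AP, with AP = 0.1997 m along the rod.
Components: V_Px = −rω sinθ − a·ω_rod·sinφ = -0.52324 m/s;  V_Py = rω cosθ + a·ω_rod·cosφ = -0.058424 m/s.
|V_P| = √(V_Px² + V_Py²) = 0.52649 m/s.

0.526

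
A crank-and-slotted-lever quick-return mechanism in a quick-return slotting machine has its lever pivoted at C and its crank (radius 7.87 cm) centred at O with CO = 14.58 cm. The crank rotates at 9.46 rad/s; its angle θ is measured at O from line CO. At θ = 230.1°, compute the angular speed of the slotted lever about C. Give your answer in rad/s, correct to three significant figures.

ω = 9.46 rad/s
Crank pin A relative to C: A = (d + r cosθ, r sinθ); lever angle φ = atan2(r sinθ, d + r cosθ).
Differentiating tanφ: φ̇ = rω(d cosθ + r)/(d² + r² + 2dr cosθ).
d² + r² + 2dr cosθ = |CA|² = 0.0127308 m²;  d cosθ + r = -0.014823 m.
|ω_lever| = |0.0787·9.46·-0.014823| / 0.0127308 = 0.86688 rad/s.

0.867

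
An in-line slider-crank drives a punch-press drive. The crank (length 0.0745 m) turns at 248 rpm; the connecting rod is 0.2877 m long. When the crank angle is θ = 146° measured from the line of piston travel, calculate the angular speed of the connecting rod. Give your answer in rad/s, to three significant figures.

ω = 25.97 rad/s (converted from 248 rpm).
The rod makes angle φ with the slider axis where L sinφ = r sinθ; differentiating, L cosφ·φ̇ = r ω cosθ.
L cosφ = √(L² − r² sin²θ) = 0.28467 m.
|ω_rod| = r ω |cosθ| / √(L² − r² sin²θ) = 0.0745·25.97·0.82904/0.28467 = 5.6347 rad/s.

5.63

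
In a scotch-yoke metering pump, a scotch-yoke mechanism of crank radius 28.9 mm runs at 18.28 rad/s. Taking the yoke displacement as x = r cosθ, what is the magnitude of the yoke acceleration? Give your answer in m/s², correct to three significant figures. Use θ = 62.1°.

4.52

ω = 18.28 rad/s
x = r cosθ ⇒ ẍ = −rω² cosθ (ω constant).
|a| = rω²|cosθ| = 0.0289·(18.28)²·|cos 62.1°| = 4.5189 m/s².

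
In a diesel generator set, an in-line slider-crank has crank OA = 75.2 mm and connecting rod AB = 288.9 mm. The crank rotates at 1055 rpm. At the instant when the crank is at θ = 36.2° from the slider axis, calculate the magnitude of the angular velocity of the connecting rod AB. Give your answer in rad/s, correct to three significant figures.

23.5

ω = 110.5 rad/s (converted from 1055 rpm).
The rod makes angle φ with the slider axis where L sinφ = r sinθ; differentiating, L cosφ·φ̇ = r ω cosθ.
L cosφ = √(L² − r² sin²θ) = 0.28547 m.
|ω_rod| = r ω |cosθ| / √(L² − r² sin²θ) = 0.0752·110.5·0.80696/0.28547 = 23.485 rad/s.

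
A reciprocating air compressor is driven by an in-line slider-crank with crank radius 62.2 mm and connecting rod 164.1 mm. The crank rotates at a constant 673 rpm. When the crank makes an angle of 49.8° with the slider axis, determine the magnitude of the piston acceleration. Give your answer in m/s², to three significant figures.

ω = 2π·673/60 = 70.48 rad/s
x(θ) = r cosθ + √(L² − r² sin²θ); with ω constant, a = ω²·d²x/dθ².
d²x/dθ² = −r cosθ − r²(cos2θ)/√u − r⁴ sin²2θ/(4u^{3/2}),  u = L² − r² sin²θ = 0.0246718 m².
Substituting r = 0.0622 m, L = 0.1641 m, θ = 49.8°: d²x/dθ² = -0.036979 m.
a = ω²·d²x/dθ² = (70.48)²·(-0.036979) = -183.67 m/s²;  |a| = 183.67 m/s².

184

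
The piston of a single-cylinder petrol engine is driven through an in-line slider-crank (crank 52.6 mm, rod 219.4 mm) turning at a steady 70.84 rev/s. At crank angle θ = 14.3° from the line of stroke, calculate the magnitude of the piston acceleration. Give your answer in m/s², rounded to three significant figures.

ω = 2π·70.8 = 445.1 rad/s
x(θ) = r cosθ + √(L² − r² sin²θ); with ω constant, a = ω²·d²x/dθ².
d²x/dθ² = −r cosθ − r²(cos2θ)/√u − r⁴ sin²2θ/(4u^{3/2}),  u = L² − r² sin²θ = 0.0479676 m².
Substituting r = 0.0526 m, L = 0.2194 m, θ = 14.3°: d²x/dθ² = -0.062103 m.
a = ω²·d²x/dθ² = (445.1)²·(-0.062103) = -12304 m/s²;  |a| = 12304 m/s².

12300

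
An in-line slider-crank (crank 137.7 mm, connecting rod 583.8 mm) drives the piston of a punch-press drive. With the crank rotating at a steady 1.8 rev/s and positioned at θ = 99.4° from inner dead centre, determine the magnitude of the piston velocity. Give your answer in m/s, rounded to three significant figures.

ω = 2π·1.8 = 11.31 rad/s
For an in-line slider-crank, x = r cosθ + √(L² − r² sin²θ), so v = −rω sinθ·[1 + r cosθ/√(L² − r² sin²θ)].
With r = 0.1377 m, L = 0.5838 m, θ = 99.4°: √(L² − r² sin²θ) = 0.56777 m.
v = −0.1377·11.31·0.98657·[1 + 0.1377·-0.16333/0.56777] = -1.4756 m/s.
|v| = 1.4756 m/s.

1.48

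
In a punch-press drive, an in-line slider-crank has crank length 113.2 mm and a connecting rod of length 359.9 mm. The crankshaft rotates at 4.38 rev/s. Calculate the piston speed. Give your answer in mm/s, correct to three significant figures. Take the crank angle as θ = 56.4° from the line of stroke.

3060

ω = 2π·4.38 = 27.52 rad/s
For an in-line slider-crank, x = r cosθ + √(L² − r² sin²θ), so v = −rω sinθ·[1 + r cosθ/√(L² − r² sin²θ)].
With r = 0.1132 m, L = 0.3599 m, θ = 56.4°: √(L² − r² sin²θ) = 0.34733 m.
v = −0.1132·27.52·0.83292·[1 + 0.1132·0.55339/0.34733] = -3.0628 m/s.
|v| = 3.0628 m/s = 3062.8 mm/s.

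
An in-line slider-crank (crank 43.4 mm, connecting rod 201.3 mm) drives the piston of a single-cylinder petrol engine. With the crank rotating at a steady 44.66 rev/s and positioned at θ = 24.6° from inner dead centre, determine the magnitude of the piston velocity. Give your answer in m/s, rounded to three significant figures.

6.07

ω = 2π·44.7 = 280.6 rad/s
For an in-line slider-crank, x = r cosθ + √(L² − r² sin²θ), so v = −rω sinθ·[1 + r cosθ/√(L² − r² sin²θ)].
With r = 0.0434 m, L = 0.2013 m, θ = 24.6°: √(L² − r² sin²θ) = 0.20049 m.
v = −0.0434·280.6·0.41628·[1 + 0.0434·0.90924/0.20049] = -6.0674 m/s.
|v| = 6.0674 m/s.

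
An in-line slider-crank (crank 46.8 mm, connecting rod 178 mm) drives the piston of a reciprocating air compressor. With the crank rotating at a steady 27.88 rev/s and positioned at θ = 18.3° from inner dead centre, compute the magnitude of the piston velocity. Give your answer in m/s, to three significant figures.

ω = 2π·27.9 = 175.2 rad/s
For an in-line slider-crank, x = r cosθ + √(L² − r² sin²θ), so v = −rω sinθ·[1 + r cosθ/√(L² − r² sin²θ)].
With r = 0.0468 m, L = 0.178 m, θ = 18.3°: √(L² − r² sin²θ) = 0.17739 m.
v = −0.0468·175.2·0.31399·[1 + 0.0468·0.94943/0.17739] = -3.2189 m/s.
|v| = 3.2189 m/s.

3.22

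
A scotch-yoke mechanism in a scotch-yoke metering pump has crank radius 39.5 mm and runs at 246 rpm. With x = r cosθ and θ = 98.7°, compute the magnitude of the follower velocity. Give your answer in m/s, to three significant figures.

ω = 25.76 rad/s (from 246 rpm).
x = r cosθ ⇒ ẋ = −rω sinθ.
|v| = rω|sinθ| = 0.0395·25.76·|sin 98.7°| = 1.0059 m/s.

1.01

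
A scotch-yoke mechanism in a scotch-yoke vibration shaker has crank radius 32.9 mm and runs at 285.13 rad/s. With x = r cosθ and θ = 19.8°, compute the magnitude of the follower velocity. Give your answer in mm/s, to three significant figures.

3180

ω = 285.1 rad/s
x = r cosθ ⇒ ẋ = −rω sinθ.
|v| = rω|sinθ| = 0.0329·285.1·|sin 19.8°| = 3.1776 m/s = 3177.6 mm/s.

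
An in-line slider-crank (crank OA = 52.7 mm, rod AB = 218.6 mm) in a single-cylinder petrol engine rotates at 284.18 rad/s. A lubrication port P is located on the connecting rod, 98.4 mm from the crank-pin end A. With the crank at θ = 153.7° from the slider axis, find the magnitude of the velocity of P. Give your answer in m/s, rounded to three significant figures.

9.50

ω = 284.2 rad/s.  Crank-pin speed |V_A| = rω = 14.976 m/s, perpendicular to OA.
Rod angle: sinφ = −(r/L) sinθ ⇒ φ = -6.132°; ω_rod = −rω cosθ/√(L²−r²sin²θ) = +61.772 rad/s.
V_P = V_A + ω_rod × AP, with AP = 0.0984 m along the rod.
Components: V_Px = −rω sinθ − a·ω_rod·sinφ = -5.9863 m/s;  V_Py = rω cosθ + a·ω_rod·cosφ = -7.3825 m/s.
|V_P| = √(V_Px² + V_Py²) = 9.5046 m/s.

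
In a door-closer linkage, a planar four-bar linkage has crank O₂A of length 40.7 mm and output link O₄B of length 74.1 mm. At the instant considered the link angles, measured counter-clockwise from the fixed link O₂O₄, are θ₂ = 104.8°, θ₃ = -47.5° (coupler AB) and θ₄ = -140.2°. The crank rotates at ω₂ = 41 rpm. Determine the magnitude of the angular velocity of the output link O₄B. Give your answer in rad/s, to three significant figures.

1.10

ω₂ = 4.294 rad/s (from 41 rpm).
Differentiating the loop-closure r₂e^{iθ₂}+r₃e^{iθ₃}=r₁+r₄e^{iθ₄} gives r₂ω₂e^{iθ₂}+r₃ω₃e^{iθ₃}=r₄ω₄e^{iθ₄}.
Eliminating the other unknown: ω₄ = r₂ω₂ sin(θ₂−θ₃) / [r₄ sin(θ₄−θ₃)].
Numerator sine = +0.46484; denominator sine = -0.99889.
Result = 0.0407·4.294·(+0.46484) / (0.0741·(-0.99889)) = -1.0974 rad/s; magnitude 1.0974 rad/s.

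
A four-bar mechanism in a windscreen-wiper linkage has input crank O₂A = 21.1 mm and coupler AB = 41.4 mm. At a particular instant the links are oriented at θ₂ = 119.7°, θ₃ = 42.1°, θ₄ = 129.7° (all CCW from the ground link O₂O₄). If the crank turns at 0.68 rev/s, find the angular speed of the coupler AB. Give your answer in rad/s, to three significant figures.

0.378

ω₂ = 4.273 rad/s (from 0.68 rev/s).
Differentiating the loop-closure r₂e^{iθ₂}+r₃e^{iθ₃}=r₁+r₄e^{iθ₄} gives r₂ω₂e^{iθ₂}+r₃ω₃e^{iθ₃}=r₄ω₄e^{iθ₄}.
Eliminating the other unknown: ω₃ = r₂ω₂ sin(θ₄−θ₂) / [r₃ sin(θ₃−θ₄)].
Numerator sine = +0.17365; denominator sine = -0.99912.
Result = 0.0211·4.273·(+0.17365) / (0.0414·(-0.99912)) = -0.37846 rad/s; magnitude 0.37846 rad/s.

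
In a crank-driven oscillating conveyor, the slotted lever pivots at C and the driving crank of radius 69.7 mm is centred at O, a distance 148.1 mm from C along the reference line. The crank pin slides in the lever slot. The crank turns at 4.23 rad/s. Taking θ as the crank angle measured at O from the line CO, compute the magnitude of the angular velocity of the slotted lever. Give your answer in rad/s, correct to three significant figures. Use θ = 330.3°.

1.31

ω = 4.23 rad/s
Crank pin A relative to C: A = (d + r cosθ, r sinθ); lever angle φ = atan2(r sinθ, d + r cosθ).
Differentiating tanφ: φ̇ = rω(d cosθ + r)/(d² + r² + 2dr cosθ).
d² + r² + 2dr cosθ = |CA|² = 0.0447247 m²;  d cosθ + r = +0.19834 m.
|ω_lever| = |0.0697·4.23·+0.19834| / 0.0447247 = 1.3075 rad/s.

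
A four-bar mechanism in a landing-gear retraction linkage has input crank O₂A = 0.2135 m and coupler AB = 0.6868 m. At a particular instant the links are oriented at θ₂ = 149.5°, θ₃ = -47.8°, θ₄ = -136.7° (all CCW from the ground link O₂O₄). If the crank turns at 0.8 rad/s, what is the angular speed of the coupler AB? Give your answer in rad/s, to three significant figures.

0.239

ω₂ = 0.8 rad/s
Differentiating the loop-closure r₂e^{iθ₂}+r₃e^{iθ₃}=r₁+r₄e^{iθ₄} gives r₂ω₂e^{iθ₂}+r₃ω₃e^{iθ₃}=r₄ω₄e^{iθ₄}.
Eliminating the other unknown: ω₃ = r₂ω₂ sin(θ₄−θ₂) / [r₃ sin(θ₃−θ₄)].
Numerator sine = +0.96029; denominator sine = +0.99982.
Result = 0.2135·0.8·(+0.96029) / (0.6868·(+0.99982)) = +0.23886 rad/s; magnitude 0.23886 rad/s.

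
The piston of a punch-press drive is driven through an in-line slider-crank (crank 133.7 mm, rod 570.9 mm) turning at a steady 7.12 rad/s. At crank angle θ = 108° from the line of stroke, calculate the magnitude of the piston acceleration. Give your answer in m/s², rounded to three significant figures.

ω = 7.12 rad/s
x(θ) = r cosθ + √(L² − r² sin²θ); with ω constant, a = ω²·d²x/dθ².
d²x/dθ² = −r cosθ − r²(cos2θ)/√u − r⁴ sin²2θ/(4u^{3/2}),  u = L² − r² sin²θ = 0.309758 m².
Substituting r = 0.1337 m, L = 0.5709 m, θ = 108°: d²x/dθ² = +0.06714 m.
a = ω²·d²x/dθ² = (7.12)²·(+0.06714) = +3.4036 m/s²;  |a| = 3.4036 m/s².

3.40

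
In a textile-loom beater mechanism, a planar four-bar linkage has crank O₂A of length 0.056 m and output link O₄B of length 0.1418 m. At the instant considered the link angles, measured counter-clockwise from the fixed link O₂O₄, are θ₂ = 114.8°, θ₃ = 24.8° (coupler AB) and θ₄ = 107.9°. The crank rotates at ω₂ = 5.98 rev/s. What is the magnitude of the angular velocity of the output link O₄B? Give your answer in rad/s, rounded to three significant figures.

ω₂ = 37.57 rad/s (from 5.98 rev/s).
Differentiating the loop-closure r₂e^{iθ₂}+r₃e^{iθ₃}=r₁+r₄e^{iθ₄} gives r₂ω₂e^{iθ₂}+r₃ω₃e^{iθ₃}=r₄ω₄e^{iθ₄}.
Eliminating the other unknown: ω₄ = r₂ω₂ sin(θ₂−θ₃) / [r₄ sin(θ₄−θ₃)].
Numerator sine = +1.00000; denominator sine = +0.99276.
Result = 0.056·37.57·(+1.00000) / (0.1418·(+0.99276)) = +14.947 rad/s; magnitude 14.947 rad/s.

14.9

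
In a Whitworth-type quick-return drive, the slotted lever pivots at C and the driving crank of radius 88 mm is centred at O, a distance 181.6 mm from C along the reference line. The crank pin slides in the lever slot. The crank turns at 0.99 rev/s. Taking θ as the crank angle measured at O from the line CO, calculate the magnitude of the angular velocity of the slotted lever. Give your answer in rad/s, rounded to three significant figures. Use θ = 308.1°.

1.81

ω = 6.22 rad/s (from 0.99 rev/s).
Crank pin A relative to C: A = (d + r cosθ, r sinθ); lever angle φ = atan2(r sinθ, d + r cosθ).
Differentiating tanφ: φ̇ = rω(d cosθ + r)/(d² + r² + 2dr cosθ).
d² + r² + 2dr cosθ = |CA|² = 0.060444 m²;  d cosθ + r = +0.20005 m.
|ω_lever| = |0.088·6.22·+0.20005| / 0.060444 = 1.8117 rad/s.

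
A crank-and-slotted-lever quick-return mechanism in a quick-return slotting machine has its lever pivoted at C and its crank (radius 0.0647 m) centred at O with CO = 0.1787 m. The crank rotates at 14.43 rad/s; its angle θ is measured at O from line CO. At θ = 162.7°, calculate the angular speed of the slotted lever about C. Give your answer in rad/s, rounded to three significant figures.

ω = 14.43 rad/s
Crank pin A relative to C: A = (d + r cosθ, r sinθ); lever angle φ = atan2(r sinθ, d + r cosθ).
Differentiating tanφ: φ̇ = rω(d cosθ + r)/(d² + r² + 2dr cosθ).
d² + r² + 2dr cosθ = |CA|² = 0.0140421 m²;  d cosθ + r = -0.10592 m.
|ω_lever| = |0.0647·14.43·-0.10592| / 0.0140421 = 7.042 rad/s.

7.04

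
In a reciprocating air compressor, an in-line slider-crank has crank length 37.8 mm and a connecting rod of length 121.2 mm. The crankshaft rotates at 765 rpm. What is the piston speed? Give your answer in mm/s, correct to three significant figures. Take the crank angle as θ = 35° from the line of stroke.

2190

ω = 2π·765/60 = 80.11 rad/s
For an in-line slider-crank, x = r cosθ + √(L² − r² sin²θ), so v = −rω sinθ·[1 + r cosθ/√(L² − r² sin²θ)].
With r = 0.0378 m, L = 0.1212 m, θ = 35°: √(L² − r² sin²θ) = 0.11924 m.
v = −0.0378·80.11·0.57358·[1 + 0.0378·0.81915/0.11924] = -2.1879 m/s.
|v| = 2.1879 m/s = 2187.9 mm/s.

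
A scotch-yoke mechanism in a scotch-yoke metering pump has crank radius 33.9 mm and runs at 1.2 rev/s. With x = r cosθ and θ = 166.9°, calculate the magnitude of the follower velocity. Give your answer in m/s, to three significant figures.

ω = 7.54 rad/s (from 1.2 rev/s).
x = r cosθ ⇒ ẋ = −rω sinθ.
|v| = rω|sinθ| = 0.0339·7.54·|sin 166.9°| = 0.057932 m/s.

0.0579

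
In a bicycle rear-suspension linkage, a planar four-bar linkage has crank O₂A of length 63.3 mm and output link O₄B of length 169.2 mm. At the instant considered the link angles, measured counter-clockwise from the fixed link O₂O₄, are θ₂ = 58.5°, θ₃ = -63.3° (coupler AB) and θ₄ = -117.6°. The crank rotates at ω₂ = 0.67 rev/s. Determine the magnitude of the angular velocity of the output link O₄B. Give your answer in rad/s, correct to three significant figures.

ω₂ = 4.21 rad/s (from 0.67 rev/s).
Differentiating the loop-closure r₂e^{iθ₂}+r₃e^{iθ₃}=r₁+r₄e^{iθ₄} gives r₂ω₂e^{iθ₂}+r₃ω₃e^{iθ₃}=r₄ω₄e^{iθ₄}.
Eliminating the other unknown: ω₄ = r₂ω₂ sin(θ₂−θ₃) / [r₄ sin(θ₄−θ₃)].
Numerator sine = +0.84989; denominator sine = -0.81208.
Result = 0.0633·4.21·(+0.84989) / (0.1692·(-0.81208)) = -1.6482 rad/s; magnitude 1.6482 rad/s.

1.65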